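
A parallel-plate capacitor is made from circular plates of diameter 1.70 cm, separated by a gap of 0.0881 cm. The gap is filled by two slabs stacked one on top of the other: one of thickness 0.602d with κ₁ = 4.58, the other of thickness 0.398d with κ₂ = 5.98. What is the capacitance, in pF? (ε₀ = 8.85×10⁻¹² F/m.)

A = π(1.70/2 cm)² = 2.27×10⁻⁴ m².
Stacked slabs ⇒ two capacitors in series, each with the full plate area.
C₁ = κ₁ε₀A/d₁ = 4.58 × 8.85×10⁻¹² × 2.27×10⁻⁴ / 5.30×10⁻⁴ = 1.73×10⁻¹¹ F.
C₂ = κ₂ε₀A/d₂ = 5.98 × 8.85×10⁻¹² × 2.27×10⁻⁴ / 3.51×10⁻⁴ = 3.43×10⁻¹¹ F.
C = (1/C₁ + 1/C₂)⁻¹ = 1.15×10⁻¹¹ F.

C ≈ 11.5 pF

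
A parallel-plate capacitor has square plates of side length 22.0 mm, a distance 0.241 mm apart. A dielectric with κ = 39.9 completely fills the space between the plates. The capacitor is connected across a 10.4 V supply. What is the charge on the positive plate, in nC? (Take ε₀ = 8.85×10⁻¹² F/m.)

Q ≈ 7.38 nC

A = (22.0 mm)² = 4.84×10⁻⁴ m².
C = κε₀A/d = 39.9 × 8.85×10⁻¹² × 4.84×10⁻⁴ / 2.41×10⁻⁴ = 7.09×10⁻¹⁰ F.
Q = CV = 7.09×10⁻¹⁰ × 10.4 = 7.38×10⁻⁹ C.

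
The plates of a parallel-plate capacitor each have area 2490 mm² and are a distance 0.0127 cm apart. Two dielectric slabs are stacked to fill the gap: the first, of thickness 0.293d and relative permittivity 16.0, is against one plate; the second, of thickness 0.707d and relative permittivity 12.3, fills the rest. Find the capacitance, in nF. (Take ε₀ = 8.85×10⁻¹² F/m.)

2.29 nF

A = 2490 mm² = 2.49×10⁻³ m².
Stacked slabs ⇒ two capacitors in series, each with the full plate area.
C₁ = κ₁ε₀A/d₁ = 16.0 × 8.85×10⁻¹² × 2.49×10⁻³ / 3.72×10⁻⁵ = 9.48×10⁻⁹ F.
C₂ = κ₂ε₀A/d₂ = 12.3 × 8.85×10⁻¹² × 2.49×10⁻³ / 8.98×10⁻⁵ = 3.02×10⁻⁹ F.
C = (1/C₁ + 1/C₂)⁻¹ = 2.29×10⁻⁹ F.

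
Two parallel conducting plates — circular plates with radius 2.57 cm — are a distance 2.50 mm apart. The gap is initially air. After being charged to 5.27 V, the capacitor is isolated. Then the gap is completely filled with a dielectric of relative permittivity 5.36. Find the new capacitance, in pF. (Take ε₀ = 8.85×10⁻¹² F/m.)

A = π(2.57 cm)² = 2.07×10⁻³ m².
Initially C₁ = ε₀A/d = 8.85×10⁻¹² × 2.07×10⁻³ / 2.50×10⁻³ = 7.35×10⁻¹² F.
C = κε₀A/d scales with κ, so C₂/C₁ = κ = 5.36.
C₂ = 5.36 × 7.35×10⁻¹² = 3.94×10⁻¹¹ F.

C ≈ 39.4 pF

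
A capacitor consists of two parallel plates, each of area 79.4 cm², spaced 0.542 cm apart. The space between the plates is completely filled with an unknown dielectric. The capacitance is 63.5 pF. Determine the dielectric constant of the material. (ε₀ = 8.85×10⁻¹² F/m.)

4.90

A = 79.4 cm² = 7.94×10⁻³ m².
κ = Cd/(ε₀A) = 6.35×10⁻¹¹ × 5.42×10⁻³ / (8.85×10⁻¹² × 7.94×10⁻³) = 4.90.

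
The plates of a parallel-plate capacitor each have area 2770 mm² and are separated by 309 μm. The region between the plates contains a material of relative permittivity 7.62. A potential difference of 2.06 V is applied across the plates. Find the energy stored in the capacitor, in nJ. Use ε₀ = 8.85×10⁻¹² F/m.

A = 2770 mm² = 2.77×10⁻³ m².
C = κε₀A/d = 7.62 × 8.85×10⁻¹² × 2.77×10⁻³ / 3.09×10⁻⁴ = 6.05×10⁻¹⁰ F.
U = ½CV² = ½ × 6.05×10⁻¹⁰ × (2.06)² = 1.28×10⁻⁹ J.

U ≈ 1.28 nJ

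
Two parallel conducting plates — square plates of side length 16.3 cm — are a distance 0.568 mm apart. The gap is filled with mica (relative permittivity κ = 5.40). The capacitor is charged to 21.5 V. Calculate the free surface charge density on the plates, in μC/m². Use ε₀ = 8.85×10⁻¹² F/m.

A = (16.3 cm)² = 2.66×10⁻² m².
C = κε₀A/d = 5.40 × 8.85×10⁻¹² × 2.66×10⁻² / 5.68×10⁻⁴ = 2.24×10⁻⁹ F.
σ = Q/A = CV/A = 2.24×10⁻⁹ × 21.5 / 2.66×10⁻² = 1.81×10⁻⁶ C/m².

1.81 μC/m²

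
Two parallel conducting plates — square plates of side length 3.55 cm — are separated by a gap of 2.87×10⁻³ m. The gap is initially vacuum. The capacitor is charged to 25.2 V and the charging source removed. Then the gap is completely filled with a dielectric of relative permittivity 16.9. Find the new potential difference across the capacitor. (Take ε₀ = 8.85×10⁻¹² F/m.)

V ≈ 1.49 V

A = (3.55 cm)² = 1.26×10⁻³ m².
Initially C₁ = ε₀A/d = 8.85×10⁻¹² × 1.26×10⁻³ / 2.87×10⁻³ = 3.89×10⁻¹² F.
V₁ = 25.2 V.
Isolated ⇒ Q is held fixed. C₂ = 16.9 C₁ and V = Q/C, so V₂/V₁ = C₁/C₂ = 0.0592.
V₂ = 0.0592 × 25.2 = 1.49 V.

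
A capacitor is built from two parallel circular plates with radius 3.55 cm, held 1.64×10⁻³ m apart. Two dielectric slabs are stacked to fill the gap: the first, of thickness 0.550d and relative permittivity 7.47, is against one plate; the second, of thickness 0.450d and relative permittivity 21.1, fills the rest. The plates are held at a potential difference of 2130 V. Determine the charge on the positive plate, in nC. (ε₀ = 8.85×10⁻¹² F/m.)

Q ≈ 479 nC

A = π(3.55 cm)² = 3.96×10⁻³ m².
Stacked slabs ⇒ two capacitors in series, each with the full plate area.
C₁ = κ₁ε₀A/d₁ = 7.47 × 8.85×10⁻¹² × 3.96×10⁻³ / 9.02×10⁻⁴ = 2.90×10⁻¹⁰ F.
C₂ = κ₂ε₀A/d₂ = 21.1 × 8.85×10⁻¹² × 3.96×10⁻³ / 7.38×10⁻⁴ = 1.00×10⁻⁹ F.
C = (1/C₁ + 1/C₂)⁻¹ = 2.25×10⁻¹⁰ F.
Q = CV = 2.25×10⁻¹⁰ × 2130 = 4.79×10⁻⁷ C.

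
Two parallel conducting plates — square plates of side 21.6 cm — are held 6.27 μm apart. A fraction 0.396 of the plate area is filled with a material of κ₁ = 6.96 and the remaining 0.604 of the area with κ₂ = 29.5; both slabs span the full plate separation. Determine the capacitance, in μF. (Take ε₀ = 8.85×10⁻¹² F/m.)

1.35 μF

A = (21.6 cm)² = 4.67×10⁻² m².
Side-by-side slabs ⇒ two capacitors in parallel, each spanning the full gap.
C₁ = κ₁ε₀A₁/d = 6.96 × 8.85×10⁻¹² × 1.85×10⁻² / 6.27×10⁻⁶ = 1.82×10⁻⁷ F.
C₂ = κ₂ε₀A₂/d = 29.5 × 8.85×10⁻¹² × 2.82×10⁻² / 6.27×10⁻⁶ = 1.17×10⁻⁶ F.
C = C₁ + C₂ = 1.35×10⁻⁶ F.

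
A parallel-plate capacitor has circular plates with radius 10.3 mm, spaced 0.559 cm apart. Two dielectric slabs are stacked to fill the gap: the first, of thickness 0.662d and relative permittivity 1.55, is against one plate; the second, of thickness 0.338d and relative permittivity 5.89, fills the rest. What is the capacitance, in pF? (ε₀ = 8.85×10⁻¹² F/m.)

A = π(10.3 mm)² = 3.33×10⁻⁴ m².
Stacked slabs ⇒ two capacitors in series, each with the full plate area.
C₁ = κ₁ε₀A/d₁ = 1.55 × 8.85×10⁻¹² × 3.33×10⁻⁴ / 3.70×10⁻³ = 1.24×10⁻¹² F.
C₂ = κ₂ε₀A/d₂ = 5.89 × 8.85×10⁻¹² × 3.33×10⁻⁴ / 1.89×10⁻³ = 9.20×10⁻¹² F.
C = (1/C₁ + 1/C₂)⁻¹ = 1.09×10⁻¹² F.

C ≈ 1.09 pF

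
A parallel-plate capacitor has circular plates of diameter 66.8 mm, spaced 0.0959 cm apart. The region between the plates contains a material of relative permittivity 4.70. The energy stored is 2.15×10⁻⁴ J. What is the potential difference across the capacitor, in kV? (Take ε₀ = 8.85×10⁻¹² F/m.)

A = π(66.8/2 mm)² = 3.50×10⁻³ m².
C = κε₀A/d = 4.70 × 8.85×10⁻¹² × 3.50×10⁻³ / 9.59×10⁻⁴ = 1.52×10⁻¹⁰ F.
V = √(2U/C) = √(2 × 2.15×10⁻⁴ / 1.52×10⁻¹⁰) = 1.68×10³ V.

1.68 kV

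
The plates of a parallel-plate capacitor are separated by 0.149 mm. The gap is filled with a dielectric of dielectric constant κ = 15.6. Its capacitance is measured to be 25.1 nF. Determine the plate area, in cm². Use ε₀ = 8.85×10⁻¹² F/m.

A = Cd/(κε₀) = 2.51×10⁻⁸ × 1.49×10⁻⁴ / (15.6 × 8.85×10⁻¹²) = 2.71×10⁻² m².

A ≈ 271 cm²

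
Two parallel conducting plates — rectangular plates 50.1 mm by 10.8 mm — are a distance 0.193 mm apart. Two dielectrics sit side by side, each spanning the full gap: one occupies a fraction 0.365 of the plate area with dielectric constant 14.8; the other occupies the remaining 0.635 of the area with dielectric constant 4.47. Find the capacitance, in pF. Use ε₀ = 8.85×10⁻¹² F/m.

A = 50.1 × 10.8 mm² = 5.41×10⁻⁴ m².
Side-by-side slabs ⇒ two capacitors in parallel, each spanning the full gap.
C₁ = κ₁ε₀A₁/d = 14.8 × 8.85×10⁻¹² × 1.97×10⁻⁴ / 1.93×10⁻⁴ = 1.34×10⁻¹⁰ F.
C₂ = κ₂ε₀A₂/d = 4.47 × 8.85×10⁻¹² × 3.44×10⁻⁴ / 1.93×10⁻⁴ = 7.04×10⁻¹¹ F.
C = C₁ + C₂ = 2.04×10⁻¹⁰ F.

204 pF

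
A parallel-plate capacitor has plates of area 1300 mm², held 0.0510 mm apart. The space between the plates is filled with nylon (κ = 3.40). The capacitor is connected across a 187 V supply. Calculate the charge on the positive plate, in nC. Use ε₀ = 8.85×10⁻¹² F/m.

A = 1300 mm² = 1.30×10⁻³ m².
C = κε₀A/d = 3.40 × 8.85×10⁻¹² × 1.30×10⁻³ / 5.10×10⁻⁵ = 7.67×10⁻¹⁰ F.
Q = CV = 7.67×10⁻¹⁰ × 187 = 1.43×10⁻⁷ C.

143 nC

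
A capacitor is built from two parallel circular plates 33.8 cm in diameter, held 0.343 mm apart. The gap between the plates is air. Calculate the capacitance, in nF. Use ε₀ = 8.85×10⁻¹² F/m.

C ≈ 2.32 nF

A = π(33.8/2 cm)² = 8.97×10⁻² m².
C = ε₀A/d = 8.85×10⁻¹² × 8.97×10⁻² / 3.43×10⁻⁴ = 2.32×10⁻⁹ F.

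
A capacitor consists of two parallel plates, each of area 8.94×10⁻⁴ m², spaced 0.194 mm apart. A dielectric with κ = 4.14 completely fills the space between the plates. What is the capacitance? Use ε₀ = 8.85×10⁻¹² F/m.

C ≈ 169 pF

C = κε₀A/d = 4.14 × 8.85×10⁻¹² × 8.94×10⁻⁴ / 1.94×10⁻⁴ = 1.69×10⁻¹⁰ F.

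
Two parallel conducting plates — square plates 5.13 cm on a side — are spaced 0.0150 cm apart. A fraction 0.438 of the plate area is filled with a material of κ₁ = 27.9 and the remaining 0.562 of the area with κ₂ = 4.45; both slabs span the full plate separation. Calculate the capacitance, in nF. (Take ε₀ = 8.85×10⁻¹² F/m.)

2.29 nF

A = (5.13 cm)² = 2.63×10⁻³ m².
Side-by-side slabs ⇒ two capacitors in parallel, each spanning the full gap.
C₁ = κ₁ε₀A₁/d = 27.9 × 8.85×10⁻¹² × 1.15×10⁻³ / 1.50×10⁻⁴ = 1.90×10⁻⁹ F.
C₂ = κ₂ε₀A₂/d = 4.45 × 8.85×10⁻¹² × 1.48×10⁻³ / 1.50×10⁻⁴ = 3.88×10⁻¹⁰ F.
C = C₁ + C₂ = 2.29×10⁻⁹ F.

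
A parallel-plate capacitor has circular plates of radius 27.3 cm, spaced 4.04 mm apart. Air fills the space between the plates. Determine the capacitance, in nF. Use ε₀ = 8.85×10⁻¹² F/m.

C ≈ 0.513 nF

A = π(27.3 cm)² = 0.234 m².
C = ε₀A/d = 8.85×10⁻¹² × 0.234 / 4.04×10⁻³ = 5.13×10⁻¹⁰ F.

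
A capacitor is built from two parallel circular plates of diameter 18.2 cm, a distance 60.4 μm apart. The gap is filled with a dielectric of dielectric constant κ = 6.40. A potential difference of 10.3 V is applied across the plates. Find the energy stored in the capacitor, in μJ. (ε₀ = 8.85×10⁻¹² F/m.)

A = π(18.2/2 cm)² = 2.60×10⁻² m².
C = κε₀A/d = 6.40 × 8.85×10⁻¹² × 2.60×10⁻² / 6.04×10⁻⁵ = 2.44×10⁻⁸ F.
U = ½CV² = ½ × 2.44×10⁻⁸ × (10.3)² = 1.29×10⁻⁶ J.

U ≈ 1.29 μJ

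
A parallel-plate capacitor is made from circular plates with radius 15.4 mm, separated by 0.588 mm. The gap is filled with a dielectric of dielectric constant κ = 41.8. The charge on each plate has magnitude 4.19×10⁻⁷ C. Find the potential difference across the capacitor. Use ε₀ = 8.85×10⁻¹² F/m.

0.894 kV

A = π(15.4 mm)² = 7.45×10⁻⁴ m².
C = κε₀A/d = 41.8 × 8.85×10⁻¹² × 7.45×10⁻⁴ / 5.88×10⁻⁴ = 4.69×10⁻¹⁰ F.
V = Q/C = 4.19×10⁻⁷ / 4.69×10⁻¹⁰ = 8.94×10² V.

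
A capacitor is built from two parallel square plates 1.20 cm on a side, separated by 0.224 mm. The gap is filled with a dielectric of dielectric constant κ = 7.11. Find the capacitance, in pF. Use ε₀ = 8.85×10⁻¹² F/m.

C ≈ 40.5 pF

A = (1.20 cm)² = 1.44×10⁻⁴ m².
C = κε₀A/d = 7.11 × 8.85×10⁻¹² × 1.44×10⁻⁴ / 2.24×10⁻⁴ = 4.05×10⁻¹¹ F.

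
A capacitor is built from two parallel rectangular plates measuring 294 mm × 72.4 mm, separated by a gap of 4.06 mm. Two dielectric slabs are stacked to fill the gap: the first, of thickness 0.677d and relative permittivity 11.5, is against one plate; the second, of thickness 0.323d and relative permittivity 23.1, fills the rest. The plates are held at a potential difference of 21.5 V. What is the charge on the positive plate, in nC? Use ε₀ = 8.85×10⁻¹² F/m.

A = 294 × 72.4 mm² = 2.13×10⁻² m².
Stacked slabs ⇒ two capacitors in series, each with the full plate area.
C₁ = κ₁ε₀A/d₁ = 11.5 × 8.85×10⁻¹² × 2.13×10⁻² / 2.75×10⁻³ = 7.88×10⁻¹⁰ F.
C₂ = κ₂ε₀A/d₂ = 23.1 × 8.85×10⁻¹² × 2.13×10⁻² / 1.31×10⁻³ = 3.32×10⁻⁹ F.
C = (1/C₁ + 1/C₂)⁻¹ = 6.37×10⁻¹⁰ F.
Q = CV = 6.37×10⁻¹⁰ × 21.5 = 1.37×10⁻⁸ C.

13.7 nC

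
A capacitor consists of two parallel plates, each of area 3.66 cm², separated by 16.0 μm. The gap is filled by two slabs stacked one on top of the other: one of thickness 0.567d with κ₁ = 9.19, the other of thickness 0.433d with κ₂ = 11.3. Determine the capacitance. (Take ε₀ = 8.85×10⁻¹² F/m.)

A = 3.66 cm² = 3.66×10⁻⁴ m².
Stacked slabs ⇒ two capacitors in series, each with the full plate area.
C₁ = κ₁ε₀A/d₁ = 9.19 × 8.85×10⁻¹² × 3.66×10⁻⁴ / 9.07×10⁻⁶ = 3.28×10⁻⁹ F.
C₂ = κ₂ε₀A/d₂ = 11.3 × 8.85×10⁻¹² × 3.66×10⁻⁴ / 6.93×10⁻⁶ = 5.28×10⁻⁹ F.
C = (1/C₁ + 1/C₂)⁻¹ = 2.02×10⁻⁹ F.

C ≈ 2.02 nF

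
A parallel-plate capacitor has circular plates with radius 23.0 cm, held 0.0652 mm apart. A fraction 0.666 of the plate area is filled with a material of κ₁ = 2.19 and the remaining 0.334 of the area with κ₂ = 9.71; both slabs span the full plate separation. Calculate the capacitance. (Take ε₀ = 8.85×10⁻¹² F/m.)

A = π(23.0 cm)² = 0.166 m².
Side-by-side slabs ⇒ two capacitors in parallel, each spanning the full gap.
C₁ = κ₁ε₀A₁/d = 2.19 × 8.85×10⁻¹² × 0.111 / 6.52×10⁻⁵ = 3.29×10⁻⁸ F.
C₂ = κ₂ε₀A₂/d = 9.71 × 8.85×10⁻¹² × 5.55×10⁻² / 6.52×10⁻⁵ = 7.32×10⁻⁸ F.
C = C₁ + C₂ = 1.06×10⁻⁷ F.

106 nF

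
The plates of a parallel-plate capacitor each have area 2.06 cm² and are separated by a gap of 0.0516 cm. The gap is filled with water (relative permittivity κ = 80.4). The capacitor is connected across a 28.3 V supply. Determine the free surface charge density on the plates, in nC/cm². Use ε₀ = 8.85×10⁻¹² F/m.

A = 2.06 cm² = 2.06×10⁻⁴ m².
C = κε₀A/d = 80.4 × 8.85×10⁻¹² × 2.06×10⁻⁴ / 5.16×10⁻⁴ = 2.84×10⁻¹⁰ F.
σ = Q/A = CV/A = 2.84×10⁻¹⁰ × 28.3 / 2.06×10⁻⁴ = 3.90×10⁻⁵ C/m².

3.90 nC/cm²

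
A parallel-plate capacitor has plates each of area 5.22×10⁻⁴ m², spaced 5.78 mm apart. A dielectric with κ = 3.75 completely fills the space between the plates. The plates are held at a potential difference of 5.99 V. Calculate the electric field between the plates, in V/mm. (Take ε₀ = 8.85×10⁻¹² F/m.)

1.04 V/mm

E = V/d = 5.99 / 5.78×10⁻³ = 1.04×10³ V/m.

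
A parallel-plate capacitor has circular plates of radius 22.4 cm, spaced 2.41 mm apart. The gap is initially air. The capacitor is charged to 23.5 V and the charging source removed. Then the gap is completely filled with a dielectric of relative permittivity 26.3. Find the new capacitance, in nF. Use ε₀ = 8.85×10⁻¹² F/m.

A = π(22.4 cm)² = 0.158 m².
Initially C₁ = ε₀A/d = 8.85×10⁻¹² × 0.158 / 2.41×10⁻³ = 5.79×10⁻¹⁰ F.
C = κε₀A/d scales with κ, so C₂/C₁ = κ = 26.3.
C₂ = 26.3 × 5.79×10⁻¹⁰ = 1.52×10⁻⁸ F.

15.2 nF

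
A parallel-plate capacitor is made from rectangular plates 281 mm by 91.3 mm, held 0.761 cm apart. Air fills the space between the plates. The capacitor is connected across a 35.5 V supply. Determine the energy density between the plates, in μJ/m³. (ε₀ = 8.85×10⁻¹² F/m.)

E = V/d = 35.5 / 7.61×10⁻³ = 4.66×10³ V/m.
u = ½ε₀E² = ½ × 8.85×10⁻¹² × (4.66×10³)² = 9.63×10⁻⁵ J/m³.

u ≈ 96.3 μJ/m³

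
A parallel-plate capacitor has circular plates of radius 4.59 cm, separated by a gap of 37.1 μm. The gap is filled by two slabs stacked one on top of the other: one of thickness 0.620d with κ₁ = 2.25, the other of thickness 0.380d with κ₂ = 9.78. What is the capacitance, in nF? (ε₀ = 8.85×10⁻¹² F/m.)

5.02 nF

A = π(4.59 cm)² = 6.62×10⁻³ m².
Stacked slabs ⇒ two capacitors in series, each with the full plate area.
C₁ = κ₁ε₀A/d₁ = 2.25 × 8.85×10⁻¹² × 6.62×10⁻³ / 2.30×10⁻⁵ = 5.73×10⁻⁹ F.
C₂ = κ₂ε₀A/d₂ = 9.78 × 8.85×10⁻¹² × 6.62×10⁻³ / 1.41×10⁻⁵ = 4.06×10⁻⁸ F.
C = (1/C₁ + 1/C₂)⁻¹ = 5.02×10⁻⁹ F.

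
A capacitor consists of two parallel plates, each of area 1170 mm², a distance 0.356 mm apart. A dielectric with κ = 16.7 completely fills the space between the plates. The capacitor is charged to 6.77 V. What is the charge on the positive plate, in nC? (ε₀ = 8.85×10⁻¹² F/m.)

A = 1170 mm² = 1.17×10⁻³ m².
C = κε₀A/d = 16.7 × 8.85×10⁻¹² × 1.17×10⁻³ / 3.56×10⁻⁴ = 4.86×10⁻¹⁰ F.
Q = CV = 4.86×10⁻¹⁰ × 6.77 = 3.29×10⁻⁹ C.

3.29 nC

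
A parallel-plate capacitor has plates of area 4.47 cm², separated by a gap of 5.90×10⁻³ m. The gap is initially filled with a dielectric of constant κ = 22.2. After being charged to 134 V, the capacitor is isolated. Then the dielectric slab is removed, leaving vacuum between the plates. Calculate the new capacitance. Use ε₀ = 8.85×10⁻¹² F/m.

A = 4.47 cm² = 4.47×10⁻⁴ m².
Initially C₁ = κε₀A/d = 22.2 × 8.85×10⁻¹² × 4.47×10⁻⁴ / 5.90×10⁻³ = 1.49×10⁻¹¹ F.
C = κε₀A/d scales with κ, so C₂/C₁ = 1/κ = 1/22.2 = 0.0450.
C₂ = 0.0450 × 1.49×10⁻¹¹ = 6.71×10⁻¹³ F.

C ≈ 0.671 pF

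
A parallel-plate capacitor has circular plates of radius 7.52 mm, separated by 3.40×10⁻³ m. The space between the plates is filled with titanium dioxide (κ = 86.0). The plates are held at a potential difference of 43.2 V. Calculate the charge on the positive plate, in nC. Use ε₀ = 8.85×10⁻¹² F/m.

A = π(7.52 mm)² = 1.78×10⁻⁴ m².
C = κε₀A/d = 86.0 × 8.85×10⁻¹² × 1.78×10⁻⁴ / 3.40×10⁻³ = 3.98×10⁻¹¹ F.
Q = CV = 3.98×10⁻¹¹ × 43.2 = 1.72×10⁻⁹ C.

Q ≈ 1.72 nC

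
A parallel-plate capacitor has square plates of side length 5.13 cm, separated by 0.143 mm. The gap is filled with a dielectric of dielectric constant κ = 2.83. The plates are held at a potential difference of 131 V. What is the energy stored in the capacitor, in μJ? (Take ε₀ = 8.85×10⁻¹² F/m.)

A = (5.13 cm)² = 2.63×10⁻³ m².
C = κε₀A/d = 2.83 × 8.85×10⁻¹² × 2.63×10⁻³ / 1.43×10⁻⁴ = 4.61×10⁻¹⁰ F.
U = ½CV² = ½ × 4.61×10⁻¹⁰ × (131)² = 3.95×10⁻⁶ J.

U ≈ 3.95 μJ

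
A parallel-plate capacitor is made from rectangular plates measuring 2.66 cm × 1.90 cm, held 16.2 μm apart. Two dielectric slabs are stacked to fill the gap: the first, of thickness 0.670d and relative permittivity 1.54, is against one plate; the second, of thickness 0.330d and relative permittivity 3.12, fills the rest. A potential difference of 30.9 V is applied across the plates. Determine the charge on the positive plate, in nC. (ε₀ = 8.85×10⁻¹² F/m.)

Q ≈ 15.8 nC

A = 2.66 × 1.90 cm² = 5.05×10⁻⁴ m².
Stacked slabs ⇒ two capacitors in series, each with the full plate area.
C₁ = κ₁ε₀A/d₁ = 1.54 × 8.85×10⁻¹² × 5.05×10⁻⁴ / 1.09×10⁻⁵ = 6.35×10⁻¹⁰ F.
C₂ = κ₂ε₀A/d₂ = 3.12 × 8.85×10⁻¹² × 5.05×10⁻⁴ / 5.35×10⁻⁶ = 2.61×10⁻⁹ F.
C = (1/C₁ + 1/C₂)⁻¹ = 5.11×10⁻¹⁰ F.
Q = CV = 5.11×10⁻¹⁰ × 30.9 = 1.58×10⁻⁸ C.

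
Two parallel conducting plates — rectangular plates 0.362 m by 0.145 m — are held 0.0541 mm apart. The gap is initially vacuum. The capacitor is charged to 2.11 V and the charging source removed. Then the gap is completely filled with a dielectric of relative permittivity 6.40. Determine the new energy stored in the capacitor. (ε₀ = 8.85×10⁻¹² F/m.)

A = 0.362 × 0.145 m² = 5.25×10⁻² m².
Initially C₁ = ε₀A/d = 8.85×10⁻¹² × 5.25×10⁻² / 5.41×10⁻⁵ = 8.59×10⁻⁹ F.
U₁ = 1.91×10⁻⁸ J.
Isolated ⇒ Q is held fixed. C₂ = 6.40 C₁ and U = Q²/(2C), so U₂/U₁ = C₁/C₂ = 0.156.
U₂ = 0.156 × 1.91×10⁻⁸ = 2.99×10⁻⁹ J.

U ≈ 2.99 nJ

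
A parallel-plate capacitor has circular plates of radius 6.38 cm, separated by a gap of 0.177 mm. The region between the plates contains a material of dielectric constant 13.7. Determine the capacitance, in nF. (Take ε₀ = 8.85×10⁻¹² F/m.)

A = π(6.38 cm)² = 1.28×10⁻² m².
C = κε₀A/d = 13.7 × 8.85×10⁻¹² × 1.28×10⁻² / 1.77×10⁻⁴ = 8.76×10⁻⁹ F.

8.76 nF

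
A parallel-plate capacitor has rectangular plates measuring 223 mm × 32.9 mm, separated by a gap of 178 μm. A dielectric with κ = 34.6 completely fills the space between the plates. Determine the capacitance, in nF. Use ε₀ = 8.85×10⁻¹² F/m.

C ≈ 12.6 nF

A = 223 × 32.9 mm² = 7.34×10⁻³ m².
C = κε₀A/d = 34.6 × 8.85×10⁻¹² × 7.34×10⁻³ / 1.78×10⁻⁴ = 1.26×10⁻⁸ F.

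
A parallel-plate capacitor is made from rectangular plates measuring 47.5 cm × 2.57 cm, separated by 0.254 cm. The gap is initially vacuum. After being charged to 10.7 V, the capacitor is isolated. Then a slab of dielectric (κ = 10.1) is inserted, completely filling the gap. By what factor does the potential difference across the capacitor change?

Isolated ⇒ Q is held fixed.
C₂ = 10.1 C₁ and V = Q/C, so V₂/V₁ = C₁/C₂ = 0.0990.

V₂/V₁ ≈ 0.0990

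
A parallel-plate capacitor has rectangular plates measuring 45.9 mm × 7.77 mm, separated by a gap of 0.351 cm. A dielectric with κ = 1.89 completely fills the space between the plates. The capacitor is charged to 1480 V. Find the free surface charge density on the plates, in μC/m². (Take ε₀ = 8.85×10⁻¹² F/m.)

7.05 μC/m²

A = 45.9 × 7.77 mm² = 3.57×10⁻⁴ m².
C = κε₀A/d = 1.89 × 8.85×10⁻¹² × 3.57×10⁻⁴ / 3.51×10⁻³ = 1.70×10⁻¹² F.
σ = Q/A = CV/A = 1.70×10⁻¹² × 1480 / 3.57×10⁻⁴ = 7.05×10⁻⁶ C/m².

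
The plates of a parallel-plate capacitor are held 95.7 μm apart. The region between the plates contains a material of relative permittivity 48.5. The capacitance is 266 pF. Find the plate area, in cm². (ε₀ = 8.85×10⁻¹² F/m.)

A = Cd/(κε₀) = 2.66×10⁻¹⁰ × 9.57×10⁻⁵ / (48.5 × 8.85×10⁻¹²) = 5.93×10⁻⁵ m².

A ≈ 0.593 cm²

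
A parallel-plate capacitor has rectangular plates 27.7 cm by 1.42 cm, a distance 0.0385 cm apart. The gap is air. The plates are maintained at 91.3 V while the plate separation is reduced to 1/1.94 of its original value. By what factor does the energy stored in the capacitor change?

Battery connected ⇒ V is held fixed.
C₂ = 1.94 C₁ and U = ½CV², so U₂/U₁ = C₂/C₁ = 1.94.

1.94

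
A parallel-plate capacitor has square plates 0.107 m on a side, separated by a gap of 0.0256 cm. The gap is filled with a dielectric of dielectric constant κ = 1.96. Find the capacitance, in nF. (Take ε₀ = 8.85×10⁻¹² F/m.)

0.776 nF

A = (0.107 m)² = 1.14×10⁻² m².
C = κε₀A/d = 1.96 × 8.85×10⁻¹² × 1.14×10⁻² / 2.56×10⁻⁴ = 7.76×10⁻¹⁰ F.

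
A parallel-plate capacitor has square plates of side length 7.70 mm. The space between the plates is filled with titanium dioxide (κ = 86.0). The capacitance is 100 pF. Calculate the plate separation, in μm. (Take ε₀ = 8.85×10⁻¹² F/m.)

451 μm

A = (7.70 mm)² = 5.93×10⁻⁵ m².
d = κε₀A/C = 86.0 × 8.85×10⁻¹² × 5.93×10⁻⁵ / 1.00×10⁻¹⁰ = 4.51×10⁻⁴ m.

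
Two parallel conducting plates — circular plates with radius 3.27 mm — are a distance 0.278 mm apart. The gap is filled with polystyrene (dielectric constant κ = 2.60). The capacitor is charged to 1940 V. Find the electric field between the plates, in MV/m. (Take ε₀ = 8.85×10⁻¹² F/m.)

6.98 MV/m

E = V/d = 1940 / 2.78×10⁻⁴ = 6.98×10⁶ V/m.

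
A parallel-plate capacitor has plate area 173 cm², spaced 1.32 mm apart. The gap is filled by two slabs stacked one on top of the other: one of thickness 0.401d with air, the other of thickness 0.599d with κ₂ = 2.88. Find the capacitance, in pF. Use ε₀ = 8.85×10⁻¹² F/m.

190 pF

A = 173 cm² = 1.73×10⁻² m².
Stacked slabs ⇒ two capacitors in series, each with the full plate area.
C₁ = κ₁ε₀A/d₁ = 1.00 × 8.85×10⁻¹² × 1.73×10⁻² / 5.29×10⁻⁴ = 2.89×10⁻¹⁰ F.
C₂ = κ₂ε₀A/d₂ = 2.88 × 8.85×10⁻¹² × 1.73×10⁻² / 7.91×10⁻⁴ = 5.58×10⁻¹⁰ F.
C = (1/C₁ + 1/C₂)⁻¹ = 1.90×10⁻¹⁰ F.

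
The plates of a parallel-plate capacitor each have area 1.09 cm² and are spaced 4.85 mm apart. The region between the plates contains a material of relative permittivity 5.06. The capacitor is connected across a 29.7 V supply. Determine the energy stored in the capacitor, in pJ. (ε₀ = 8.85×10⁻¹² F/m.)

U ≈ 444 pJ

A = 1.09 cm² = 1.09×10⁻⁴ m².
C = κε₀A/d = 5.06 × 8.85×10⁻¹² × 1.09×10⁻⁴ / 4.85×10⁻³ = 1.01×10⁻¹² F.
U = ½CV² = ½ × 1.01×10⁻¹² × (29.7)² = 4.44×10⁻¹⁰ J.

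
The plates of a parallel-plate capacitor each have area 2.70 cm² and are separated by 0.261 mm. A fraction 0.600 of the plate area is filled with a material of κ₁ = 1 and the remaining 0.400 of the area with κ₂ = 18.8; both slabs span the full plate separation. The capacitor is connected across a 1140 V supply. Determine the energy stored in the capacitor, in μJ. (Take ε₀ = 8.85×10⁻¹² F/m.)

U ≈ 48.3 μJ

A = 2.70 cm² = 2.70×10⁻⁴ m².
Side-by-side slabs ⇒ two capacitors in parallel, each spanning the full gap.
C₁ = κ₁ε₀A₁/d = 1.00 × 8.85×10⁻¹² × 1.62×10⁻⁴ / 2.61×10⁻⁴ = 5.49×10⁻¹² F.
C₂ = κ₂ε₀A₂/d = 18.8 × 8.85×10⁻¹² × 1.08×10⁻⁴ / 2.61×10⁻⁴ = 6.88×10⁻¹¹ F.
C = C₁ + C₂ = 7.43×10⁻¹¹ F.
U = ½CV² = ½ × 7.43×10⁻¹¹ × (1140)² = 4.83×10⁻⁵ J.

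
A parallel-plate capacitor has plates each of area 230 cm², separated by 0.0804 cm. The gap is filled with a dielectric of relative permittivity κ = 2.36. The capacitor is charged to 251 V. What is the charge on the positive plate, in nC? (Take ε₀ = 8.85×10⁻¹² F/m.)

A = 230 cm² = 2.30×10⁻² m².
C = κε₀A/d = 2.36 × 8.85×10⁻¹² × 2.30×10⁻² / 8.04×10⁻⁴ = 5.97×10⁻¹⁰ F.
Q = CV = 5.97×10⁻¹⁰ × 251 = 1.50×10⁻⁷ C.

Q ≈ 150 nC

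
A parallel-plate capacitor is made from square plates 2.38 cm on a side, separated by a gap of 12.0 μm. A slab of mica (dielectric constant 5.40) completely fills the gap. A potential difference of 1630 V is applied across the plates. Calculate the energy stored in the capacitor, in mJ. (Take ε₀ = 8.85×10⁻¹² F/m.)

3.00 mJ

A = (2.38 cm)² = 5.66×10⁻⁴ m².
C = κε₀A/d = 5.40 × 8.85×10⁻¹² × 5.66×10⁻⁴ / 1.20×10⁻⁵ = 2.26×10⁻⁹ F.
U = ½CV² = ½ × 2.26×10⁻⁹ × (1630)² = 3.00×10⁻³ J.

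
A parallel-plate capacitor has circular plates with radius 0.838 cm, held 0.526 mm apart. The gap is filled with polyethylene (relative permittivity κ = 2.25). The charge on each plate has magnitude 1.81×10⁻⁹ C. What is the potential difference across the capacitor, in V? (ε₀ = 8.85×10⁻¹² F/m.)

A = π(0.838 cm)² = 2.21×10⁻⁴ m².
C = κε₀A/d = 2.25 × 8.85×10⁻¹² × 2.21×10⁻⁴ / 5.26×10⁻⁴ = 8.35×10⁻¹² F.
V = Q/C = 1.81×10⁻⁹ / 8.35×10⁻¹² = 2.17×10² V.

V ≈ 217 V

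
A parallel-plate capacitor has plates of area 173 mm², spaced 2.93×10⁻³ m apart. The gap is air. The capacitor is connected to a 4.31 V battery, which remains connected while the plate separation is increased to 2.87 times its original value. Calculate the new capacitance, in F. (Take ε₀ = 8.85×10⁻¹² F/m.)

1.82×10⁻¹³ F

A = 173 mm² = 1.73×10⁻⁴ m².
Initially C₁ = ε₀A/d = 8.85×10⁻¹² × 1.73×10⁻⁴ / 2.93×10⁻³ = 5.23×10⁻¹³ F.
C = ε₀A/d scales as 1/d, so C₂/C₁ = d₁/d₂ = 1/2.87 = 0.348.
C₂ = 0.348 × 5.23×10⁻¹³ = 1.82×10⁻¹³ F.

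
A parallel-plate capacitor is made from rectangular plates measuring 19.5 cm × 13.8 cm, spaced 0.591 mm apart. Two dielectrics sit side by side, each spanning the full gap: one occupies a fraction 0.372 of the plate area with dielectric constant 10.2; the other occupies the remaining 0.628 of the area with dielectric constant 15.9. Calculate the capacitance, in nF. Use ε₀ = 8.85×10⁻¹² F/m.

A = 19.5 × 13.8 cm² = 2.69×10⁻² m².
Side-by-side slabs ⇒ two capacitors in parallel, each spanning the full gap.
C₁ = κ₁ε₀A₁/d = 10.2 × 8.85×10⁻¹² × 1.00×10⁻² / 5.91×10⁻⁴ = 1.53×10⁻⁹ F.
C₂ = κ₂ε₀A₂/d = 15.9 × 8.85×10⁻¹² × 1.69×10⁻² / 5.91×10⁻⁴ = 4.02×10⁻⁹ F.
C = C₁ + C₂ = 5.55×10⁻⁹ F.

C ≈ 5.55 nF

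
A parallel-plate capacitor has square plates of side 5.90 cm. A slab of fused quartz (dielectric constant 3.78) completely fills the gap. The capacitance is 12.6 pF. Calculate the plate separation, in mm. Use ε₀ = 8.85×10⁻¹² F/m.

A = (5.90 cm)² = 3.48×10⁻³ m².
d = κε₀A/C = 3.78 × 8.85×10⁻¹² × 3.48×10⁻³ / 1.26×10⁻¹¹ = 9.24×10⁻³ m.

9.24 mm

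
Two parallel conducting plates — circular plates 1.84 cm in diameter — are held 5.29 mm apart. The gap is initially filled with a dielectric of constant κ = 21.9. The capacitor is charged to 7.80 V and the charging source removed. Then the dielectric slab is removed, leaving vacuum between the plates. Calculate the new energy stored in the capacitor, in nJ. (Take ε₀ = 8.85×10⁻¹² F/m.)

U ≈ 6.49 nJ

A = π(1.84/2 cm)² = 2.66×10⁻⁴ m².
Initially C₁ = κε₀A/d = 21.9 × 8.85×10⁻¹² × 2.66×10⁻⁴ / 5.29×10⁻³ = 9.74×10⁻¹² F.
U₁ = 2.96×10⁻¹⁰ J.
Isolated ⇒ Q is held fixed. C₂ = 0.0457 C₁ and U = Q²/(2C), so U₂/U₁ = C₁/C₂ = 21.9.
U₂ = 21.9 × 2.96×10⁻¹⁰ = 6.49×10⁻⁹ J.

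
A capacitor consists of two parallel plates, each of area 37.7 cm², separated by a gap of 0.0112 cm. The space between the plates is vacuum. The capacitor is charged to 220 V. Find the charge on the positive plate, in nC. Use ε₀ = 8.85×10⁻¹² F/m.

A = 37.7 cm² = 3.77×10⁻³ m².
C = ε₀A/d = 8.85×10⁻¹² × 3.77×10⁻³ / 1.12×10⁻⁴ = 2.98×10⁻¹⁰ F.
Q = CV = 2.98×10⁻¹⁰ × 220 = 6.55×10⁻⁸ C.

65.5 nC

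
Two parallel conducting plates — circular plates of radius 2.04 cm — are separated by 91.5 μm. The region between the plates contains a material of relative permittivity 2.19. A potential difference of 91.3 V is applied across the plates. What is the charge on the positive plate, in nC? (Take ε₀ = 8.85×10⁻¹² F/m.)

25.3 nC

A = π(2.04 cm)² = 1.31×10⁻³ m².
C = κε₀A/d = 2.19 × 8.85×10⁻¹² × 1.31×10⁻³ / 9.15×10⁻⁵ = 2.77×10⁻¹⁰ F.
Q = CV = 2.77×10⁻¹⁰ × 91.3 = 2.53×10⁻⁸ C.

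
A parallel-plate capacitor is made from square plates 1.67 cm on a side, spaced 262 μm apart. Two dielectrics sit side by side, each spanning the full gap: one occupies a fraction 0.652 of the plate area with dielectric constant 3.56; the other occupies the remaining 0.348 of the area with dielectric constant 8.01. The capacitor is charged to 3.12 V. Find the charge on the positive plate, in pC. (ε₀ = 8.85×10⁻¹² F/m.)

150 pC

A = (1.67 cm)² = 2.79×10⁻⁴ m².
Side-by-side slabs ⇒ two capacitors in parallel, each spanning the full gap.
C₁ = κ₁ε₀A₁/d = 3.56 × 8.85×10⁻¹² × 1.82×10⁻⁴ / 2.62×10⁻⁴ = 2.19×10⁻¹¹ F.
C₂ = κ₂ε₀A₂/d = 8.01 × 8.85×10⁻¹² × 9.71×10⁻⁵ / 2.62×10⁻⁴ = 2.63×10⁻¹¹ F.
C = C₁ + C₂ = 4.81×10⁻¹¹ F.
Q = CV = 4.81×10⁻¹¹ × 3.12 = 1.50×10⁻¹⁰ C.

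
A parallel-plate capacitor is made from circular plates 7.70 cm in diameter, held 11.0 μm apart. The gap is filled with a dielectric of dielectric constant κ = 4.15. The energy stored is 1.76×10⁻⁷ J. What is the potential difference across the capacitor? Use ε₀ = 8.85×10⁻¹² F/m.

V ≈ 4.76 V

A = π(7.70/2 cm)² = 4.66×10⁻³ m².
C = κε₀A/d = 4.15 × 8.85×10⁻¹² × 4.66×10⁻³ / 1.10×10⁻⁵ = 1.55×10⁻⁸ F.
V = √(2U/C) = √(2 × 1.76×10⁻⁷ / 1.55×10⁻⁸) = 4.76 V.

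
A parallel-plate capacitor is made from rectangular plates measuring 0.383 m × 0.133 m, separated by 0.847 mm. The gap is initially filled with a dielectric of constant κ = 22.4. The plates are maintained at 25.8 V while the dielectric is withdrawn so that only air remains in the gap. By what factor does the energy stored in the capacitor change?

0.0446

Battery connected ⇒ V is held fixed.
C₂ = 0.0446 C₁ and U = ½CV², so U₂/U₁ = C₂/C₁ = 0.0446.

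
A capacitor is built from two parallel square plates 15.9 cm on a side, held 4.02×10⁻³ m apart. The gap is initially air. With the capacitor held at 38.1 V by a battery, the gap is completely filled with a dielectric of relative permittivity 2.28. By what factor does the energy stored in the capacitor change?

Battery connected ⇒ V is held fixed.
C₂ = 2.28 C₁ and U = ½CV², so U₂/U₁ = C₂/C₁ = 2.28.

U₂/U₁ ≈ 2.28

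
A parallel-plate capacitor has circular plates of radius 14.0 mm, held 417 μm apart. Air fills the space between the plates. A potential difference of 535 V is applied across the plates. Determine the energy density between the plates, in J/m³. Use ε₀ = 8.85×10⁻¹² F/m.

E = V/d = 535 / 4.17×10⁻⁴ = 1.28×10⁶ V/m.
u = ½ε₀E² = ½ × 8.85×10⁻¹² × (1.28×10⁶)² = 7.28 J/m³.

7.28 J/m³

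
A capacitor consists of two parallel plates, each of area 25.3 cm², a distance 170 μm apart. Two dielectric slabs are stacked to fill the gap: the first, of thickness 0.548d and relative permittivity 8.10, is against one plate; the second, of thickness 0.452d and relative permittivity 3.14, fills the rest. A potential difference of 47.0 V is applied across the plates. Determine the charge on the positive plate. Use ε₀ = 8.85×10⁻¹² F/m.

A = 25.3 cm² = 2.53×10⁻³ m².
Stacked slabs ⇒ two capacitors in series, each with the full plate area.
C₁ = κ₁ε₀A/d₁ = 8.10 × 8.85×10⁻¹² × 2.53×10⁻³ / 9.32×10⁻⁵ = 1.95×10⁻⁹ F.
C₂ = κ₂ε₀A/d₂ = 3.14 × 8.85×10⁻¹² × 2.53×10⁻³ / 7.68×10⁻⁵ = 9.15×10⁻¹⁰ F.
C = (1/C₁ + 1/C₂)⁻¹ = 6.22×10⁻¹⁰ F.
Q = CV = 6.22×10⁻¹⁰ × 47.0 = 2.93×10⁻⁸ C.

Q ≈ 29.3 nC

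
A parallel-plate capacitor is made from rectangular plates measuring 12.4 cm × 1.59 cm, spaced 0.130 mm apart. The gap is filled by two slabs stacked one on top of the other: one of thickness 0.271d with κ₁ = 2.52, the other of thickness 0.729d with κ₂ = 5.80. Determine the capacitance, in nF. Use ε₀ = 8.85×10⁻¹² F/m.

A = 12.4 × 1.59 cm² = 1.97×10⁻³ m².
Stacked slabs ⇒ two capacitors in series, each with the full plate area.
C₁ = κ₁ε₀A/d₁ = 2.52 × 8.85×10⁻¹² × 1.97×10⁻³ / 3.52×10⁻⁵ = 1.25×10⁻⁹ F.
C₂ = κ₂ε₀A/d₂ = 5.80 × 8.85×10⁻¹² × 1.97×10⁻³ / 9.48×10⁻⁵ = 1.07×10⁻⁹ F.
C = (1/C₁ + 1/C₂)⁻¹ = 5.75×10⁻¹⁰ F.

0.575 nF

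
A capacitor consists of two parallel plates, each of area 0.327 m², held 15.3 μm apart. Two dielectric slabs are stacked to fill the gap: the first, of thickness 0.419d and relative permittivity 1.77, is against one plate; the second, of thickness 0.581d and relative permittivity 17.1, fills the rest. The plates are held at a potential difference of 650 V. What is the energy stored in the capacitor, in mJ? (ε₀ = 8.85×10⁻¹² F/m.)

Stacked slabs ⇒ two capacitors in series, each with the full plate area.
C₁ = κ₁ε₀A/d₁ = 1.77 × 8.85×10⁻¹² × 0.327 / 6.41×10⁻⁶ = 7.99×10⁻⁷ F.
C₂ = κ₂ε₀A/d₂ = 17.1 × 8.85×10⁻¹² × 0.327 / 8.89×10⁻⁶ = 5.57×10⁻⁶ F.
C = (1/C₁ + 1/C₂)⁻¹ = 6.99×10⁻⁷ F.
U = ½CV² = ½ × 6.99×10⁻⁷ × (650)² = 0.148 J.

U ≈ 148 mJ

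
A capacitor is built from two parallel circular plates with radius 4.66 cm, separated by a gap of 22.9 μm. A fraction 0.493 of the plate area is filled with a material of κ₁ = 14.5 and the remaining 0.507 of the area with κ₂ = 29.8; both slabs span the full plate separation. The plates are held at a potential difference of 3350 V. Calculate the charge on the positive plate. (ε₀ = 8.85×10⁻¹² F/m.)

197 μC

A = π(4.66 cm)² = 6.82×10⁻³ m².
Side-by-side slabs ⇒ two capacitors in parallel, each spanning the full gap.
C₁ = κ₁ε₀A₁/d = 14.5 × 8.85×10⁻¹² × 3.36×10⁻³ / 2.29×10⁻⁵ = 1.88×10⁻⁸ F.
C₂ = κ₂ε₀A₂/d = 29.8 × 8.85×10⁻¹² × 3.46×10⁻³ / 2.29×10⁻⁵ = 3.98×10⁻⁸ F.
C = C₁ + C₂ = 5.87×10⁻⁸ F.
Q = CV = 5.87×10⁻⁸ × 3350 = 1.97×10⁻⁴ C.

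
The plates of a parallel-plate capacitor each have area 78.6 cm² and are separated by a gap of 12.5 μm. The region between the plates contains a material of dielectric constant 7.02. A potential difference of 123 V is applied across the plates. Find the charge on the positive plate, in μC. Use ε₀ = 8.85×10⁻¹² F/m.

A = 78.6 cm² = 7.86×10⁻³ m².
C = κε₀A/d = 7.02 × 8.85×10⁻¹² × 7.86×10⁻³ / 1.25×10⁻⁵ = 3.91×10⁻⁸ F.
Q = CV = 3.91×10⁻⁸ × 123 = 4.81×10⁻⁶ C.

Q ≈ 4.81 μC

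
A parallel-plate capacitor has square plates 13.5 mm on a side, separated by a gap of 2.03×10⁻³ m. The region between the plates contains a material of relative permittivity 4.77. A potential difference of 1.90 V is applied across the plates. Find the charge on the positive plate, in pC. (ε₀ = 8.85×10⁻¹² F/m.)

Q ≈ 7.20 pC

A = (13.5 mm)² = 1.82×10⁻⁴ m².
C = κε₀A/d = 4.77 × 8.85×10⁻¹² × 1.82×10⁻⁴ / 2.03×10⁻³ = 3.79×10⁻¹² F.
Q = CV = 3.79×10⁻¹² × 1.90 = 7.20×10⁻¹² C.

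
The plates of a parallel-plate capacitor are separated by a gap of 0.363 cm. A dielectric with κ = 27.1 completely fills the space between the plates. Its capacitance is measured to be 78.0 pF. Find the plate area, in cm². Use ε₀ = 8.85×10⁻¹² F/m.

A = Cd/(κε₀) = 7.80×10⁻¹¹ × 3.63×10⁻³ / (27.1 × 8.85×10⁻¹²) = 1.18×10⁻³ m².

A ≈ 11.8 cm²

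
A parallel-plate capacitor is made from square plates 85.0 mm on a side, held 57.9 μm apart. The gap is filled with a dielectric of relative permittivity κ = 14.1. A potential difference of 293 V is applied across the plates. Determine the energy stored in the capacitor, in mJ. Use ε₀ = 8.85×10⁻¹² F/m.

U ≈ 0.668 mJ

A = (85.0 mm)² = 7.23×10⁻³ m².
C = κε₀A/d = 14.1 × 8.85×10⁻¹² × 7.23×10⁻³ / 5.79×10⁻⁵ = 1.56×10⁻⁸ F.
U = ½CV² = ½ × 1.56×10⁻⁸ × (293)² = 6.68×10⁻⁴ J.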